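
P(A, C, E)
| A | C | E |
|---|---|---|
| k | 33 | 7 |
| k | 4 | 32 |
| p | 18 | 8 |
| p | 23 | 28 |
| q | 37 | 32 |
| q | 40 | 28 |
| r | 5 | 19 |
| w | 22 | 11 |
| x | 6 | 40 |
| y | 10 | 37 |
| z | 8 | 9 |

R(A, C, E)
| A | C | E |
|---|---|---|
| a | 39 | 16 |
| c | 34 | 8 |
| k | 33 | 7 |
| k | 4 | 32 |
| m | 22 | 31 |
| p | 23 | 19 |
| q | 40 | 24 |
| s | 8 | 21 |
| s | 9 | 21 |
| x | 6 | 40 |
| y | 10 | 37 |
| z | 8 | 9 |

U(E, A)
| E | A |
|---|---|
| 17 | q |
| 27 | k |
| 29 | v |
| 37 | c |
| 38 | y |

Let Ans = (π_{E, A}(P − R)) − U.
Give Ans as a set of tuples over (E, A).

{(11, w), (19, r), (28, p), (28, q), (32, q), (8, p)}

Difference: {(k, 33, 7), (k, 4, 32), (p, 18, 8), (p, 23, 28), (q, 37, 32), (q, 40, 28), (r, 5, 19), (w, 22, 11), (x, 6, 40), (y, 10, 37), (z, 8, 9)} with {(a, 39, 16), (c, 34, 8), (k, 33, 7), (k, 4, 32), (m, 22, 31), (p, 23, 19), (q, 40, 24), (s, 8, 21), (s, 9, 21), (x, 6, 40), (y, 10, 37), (z, 8, 9)} → {(p, 18, 8), (p, 23, 28), (q, 37, 32), (q, 40, 28), (r, 5, 19), (w, 22, 11)}
Keep only column(s) E, A: {(11, w), (19, r), (28, p), (28, q), (32, q), (8, p)}
Difference: {(11, w), (19, r), (28, p), (28, q), (32, q), (8, p)} with {(17, q), (27, k), (29, v), (37, c), (38, y)} → {(11, w), (19, r), (28, p), (28, q), (32, q), (8, p)}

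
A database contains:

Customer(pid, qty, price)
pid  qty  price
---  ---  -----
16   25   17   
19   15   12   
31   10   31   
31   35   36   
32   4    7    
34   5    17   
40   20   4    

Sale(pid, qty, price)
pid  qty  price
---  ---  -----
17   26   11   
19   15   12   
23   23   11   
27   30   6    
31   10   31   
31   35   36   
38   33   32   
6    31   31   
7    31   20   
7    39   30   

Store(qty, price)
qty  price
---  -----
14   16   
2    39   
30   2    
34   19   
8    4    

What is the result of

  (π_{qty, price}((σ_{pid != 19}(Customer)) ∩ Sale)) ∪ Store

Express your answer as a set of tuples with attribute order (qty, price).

{(10, 31), (14, 16), (2, 39), (30, 2), (34, 19), (35, 36), (8, 4)}

Filtering on pid != 19 leaves {(16, 25, 17), (31, 10, 31), (31, 35, 36), (32, 4, 7), (34, 5, 17), (40, 20, 4)}.
Intersection: {(16, 25, 17), (31, 10, 31), (31, 35, 36), (32, 4, 7), (34, 5, 17), (40, 20, 4)} with {(17, 26, 11), (19, 15, 12), (23, 23, 11), (27, 30, 6), (31, 10, 31), (31, 35, 36), (38, 33, 32), (6, 31, 31), (7, 31, 20), (7, 39, 30)} → {(31, 10, 31), (31, 35, 36)}
Keep only column(s) qty, price: {(10, 31), (35, 36)}
Union: {(10, 31), (35, 36)} with {(14, 16), (2, 39), (30, 2), (34, 19), (8, 4)} → {(10, 31), (14, 16), (2, 39), (30, 2), (34, 19), (35, 36), (8, 4)}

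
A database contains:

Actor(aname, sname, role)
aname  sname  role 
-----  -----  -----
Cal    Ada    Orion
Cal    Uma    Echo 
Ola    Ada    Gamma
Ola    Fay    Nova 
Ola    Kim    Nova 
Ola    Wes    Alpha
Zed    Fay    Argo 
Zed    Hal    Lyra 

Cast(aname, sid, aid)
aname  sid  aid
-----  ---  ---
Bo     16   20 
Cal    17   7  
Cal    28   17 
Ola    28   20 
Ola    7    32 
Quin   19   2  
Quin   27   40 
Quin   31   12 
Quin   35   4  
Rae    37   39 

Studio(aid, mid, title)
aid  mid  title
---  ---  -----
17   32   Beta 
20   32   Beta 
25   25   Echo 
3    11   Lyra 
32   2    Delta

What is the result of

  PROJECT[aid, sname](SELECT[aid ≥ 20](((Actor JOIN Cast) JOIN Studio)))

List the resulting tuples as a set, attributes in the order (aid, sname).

Joining Actor and Cast on aname yields {(Cal, Ada, Orion, 17, 7), (Cal, Ada, Orion, 28, 17), (Cal, Uma, Echo, 17, 7), (Cal, Uma, Echo, 28, 17), (Ola, Ada, Gamma, 28, 20), (Ola, Ada, Gamma, 7, 32), (Ola, Fay, Nova, 28, 20), (Ola, Fay, Nova, 7, 32), (Ola, Kim, Nova, 28, 20), (Ola, Kim, Nova, 7, 32), (Ola, Wes, Alpha, 28, 20), (Ola, Wes, Alpha, 7, 32)}.
Joining (Actor JOIN Cast) and Studio on aid yields {(Cal, Ada, Orion, 28, 17, 32, Beta), (Cal, Uma, Echo, 28, 17, 32, Beta), (Ola, Ada, Gamma, 28, 20, 32, Beta), (Ola, Ada, Gamma, 7, 32, 2, Delta), (Ola, Fay, Nova, 28, 20, 32, Beta), (Ola, Fay, Nova, 7, 32, 2, Delta), (Ola, Kim, Nova, 28, 20, 32, Beta), (Ola, Kim, Nova, 7, 32, 2, Delta), (Ola, Wes, Alpha, 28, 20, 32, Beta), (Ola, Wes, Alpha, 7, 32, 2, Delta)}.
Selection aid ≥ 20: {(Ola, Ada, Gamma, 28, 20, 32, Beta), (Ola, Ada, Gamma, 7, 32, 2, Delta), (Ola, Fay, Nova, 28, 20, 32, Beta), (Ola, Fay, Nova, 7, 32, 2, Delta), (Ola, Kim, Nova, 28, 20, 32, Beta), (Ola, Kim, Nova, 7, 32, 2, Delta), (Ola, Wes, Alpha, 28, 20, 32, Beta), (Ola, Wes, Alpha, 7, 32, 2, Delta)}
Keep only column(s) aid, sname: {(20, Ada), (20, Fay), (20, Kim), (20, Wes), (32, Ada), (32, Fay), (32, Kim), (32, Wes)}

{(20, Ada), (20, Fay), (20, Kim), (20, Wes), (32, Ada), (32, Fay), (32, Kim), (32, Wes)}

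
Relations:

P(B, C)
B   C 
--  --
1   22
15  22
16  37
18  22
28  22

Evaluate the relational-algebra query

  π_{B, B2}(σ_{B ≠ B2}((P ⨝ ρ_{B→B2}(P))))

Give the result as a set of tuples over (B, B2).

{(1, 15), (1, 18), (1, 28), (15, 1), (15, 18), (15, 28), (18, 1), (18, 15), (18, 28), (28, 1), (28, 15), (28, 18)}

ρ[B→B2]: schema becomes (B2, C); tuples unchanged.
P ⋈ ρ_{B→B2}(P) (natural join on C): {(1, 22, 1), (1, 22, 15), (1, 22, 18), (1, 22, 28), (15, 22, 1), (15, 22, 15), (15, 22, 18), (15, 22, 28), (16, 37, 16), (18, 22, 1), (18, 22, 15), (18, 22, 18), (18, 22, 28), (28, 22, 1), (28, 22, 15), (28, 22, 18), (28, 22, 28)}
Selection B ≠ B2: {(1, 22, 15), (1, 22, 18), (1, 22, 28), (15, 22, 1), (15, 22, 18), (15, 22, 28), (18, 22, 1), (18, 22, 15), (18, 22, 28), (28, 22, 1), (28, 22, 15), (28, 22, 18)}
Projecting to B, B2: {(1, 15), (1, 18), (1, 28), (15, 1), (15, 18), (15, 28), (18, 1), (18, 15), (18, 28), (28, 1), (28, 15), (28, 18)}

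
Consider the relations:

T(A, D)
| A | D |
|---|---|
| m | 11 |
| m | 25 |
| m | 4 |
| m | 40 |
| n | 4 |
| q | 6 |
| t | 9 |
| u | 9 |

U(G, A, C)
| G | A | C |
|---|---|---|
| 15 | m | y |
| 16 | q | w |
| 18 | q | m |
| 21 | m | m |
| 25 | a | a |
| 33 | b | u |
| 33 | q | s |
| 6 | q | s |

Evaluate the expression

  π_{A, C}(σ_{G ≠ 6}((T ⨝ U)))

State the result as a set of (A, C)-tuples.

{(m, m), (m, y), (q, m), (q, s), (q, w)}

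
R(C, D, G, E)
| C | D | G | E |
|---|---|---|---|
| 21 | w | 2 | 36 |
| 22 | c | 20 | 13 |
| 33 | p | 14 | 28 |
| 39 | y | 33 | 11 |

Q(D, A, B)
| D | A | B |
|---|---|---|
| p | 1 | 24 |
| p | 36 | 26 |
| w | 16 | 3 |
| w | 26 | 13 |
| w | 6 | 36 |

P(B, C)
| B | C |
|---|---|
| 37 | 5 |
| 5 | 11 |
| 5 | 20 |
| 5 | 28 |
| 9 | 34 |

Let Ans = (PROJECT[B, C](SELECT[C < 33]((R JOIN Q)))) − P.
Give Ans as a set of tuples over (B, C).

{(13, 21), (3, 21), (36, 21)}

Joining R and Q on D yields {(21, w, 2, 36, 16, 3), (21, w, 2, 36, 26, 13), (21, w, 2, 36, 6, 36), (33, p, 14, 28, 1, 24), (33, p, 14, 28, 36, 26)}.
Filtering on C < 33 leaves {(21, w, 2, 36, 16, 3), (21, w, 2, 36, 26, 13), (21, w, 2, 36, 6, 36)}.
π[B, C]: project onto (B, C) → {(13, 21), (3, 21), (36, 21)}
Difference: {(13, 21), (3, 21), (36, 21)} with {(37, 5), (5, 11), (5, 20), (5, 28), (9, 34)} → {(13, 21), (3, 21), (36, 21)}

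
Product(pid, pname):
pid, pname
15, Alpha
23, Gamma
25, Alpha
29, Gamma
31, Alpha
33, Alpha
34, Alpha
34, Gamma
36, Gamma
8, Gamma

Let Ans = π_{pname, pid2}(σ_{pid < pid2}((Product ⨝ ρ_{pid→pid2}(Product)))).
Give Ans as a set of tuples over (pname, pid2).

{(Alpha, 25), (Alpha, 31), (Alpha, 33), (Alpha, 34), (Gamma, 23), (Gamma, 29), (Gamma, 34), (Gamma, 36)}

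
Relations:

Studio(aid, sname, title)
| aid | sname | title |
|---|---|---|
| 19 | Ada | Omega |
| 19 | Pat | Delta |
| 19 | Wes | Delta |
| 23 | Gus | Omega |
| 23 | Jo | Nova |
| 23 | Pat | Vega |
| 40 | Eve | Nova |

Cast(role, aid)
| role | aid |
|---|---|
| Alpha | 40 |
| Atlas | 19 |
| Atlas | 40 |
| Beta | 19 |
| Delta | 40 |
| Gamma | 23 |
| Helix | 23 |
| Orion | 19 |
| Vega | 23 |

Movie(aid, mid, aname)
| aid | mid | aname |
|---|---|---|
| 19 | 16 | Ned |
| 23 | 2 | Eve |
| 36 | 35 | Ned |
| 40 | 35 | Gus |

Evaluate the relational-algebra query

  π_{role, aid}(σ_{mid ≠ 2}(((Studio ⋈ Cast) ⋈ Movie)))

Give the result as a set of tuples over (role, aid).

Studio ⋈ Cast (natural join on aid): {(19, Ada, Omega, Atlas), (19, Ada, Omega, Beta), (19, Ada, Omega, Orion), (19, Pat, Delta, Atlas), (19, Pat, Delta, Beta), (19, Pat, Delta, Orion), (19, Wes, Delta, Atlas), (19, Wes, Delta, Beta), (19, Wes, Delta, Orion), (23, Gus, Omega, Gamma), (23, Gus, Omega, Helix), (23, Gus, Omega, Vega), (23, Jo, Nova, Gamma), (23, Jo, Nova, Helix), (23, Jo, Nova, Vega), (23, Pat, Vega, Gamma), (23, Pat, Vega, Helix), (23, Pat, Vega, Vega), (40, Eve, Nova, Alpha), (40, Eve, Nova, Atlas), (40, Eve, Nova, Delta)}
(Studio ⋈ Cast) ⋈ Movie (natural join on aid): {(19, Ada, Omega, Atlas, 16, Ned), (19, Ada, Omega, Beta, 16, Ned), (19, Ada, Omega, Orion, 16, Ned), (19, Pat, Delta, Atlas, 16, Ned), (19, Pat, Delta, Beta, 16, Ned), (19, Pat, Delta, Orion, 16, Ned), (19, Wes, Delta, Atlas, 16, Ned), (19, Wes, Delta, Beta, 16, Ned), (19, Wes, Delta, Orion, 16, Ned), (23, Gus, Omega, Gamma, 2, Eve), (23, Gus, Omega, Helix, 2, Eve), (23, Gus, Omega, Vega, 2, Eve), (23, Jo, Nova, Gamma, 2, Eve), (23, Jo, Nova, Helix, 2, Eve), (23, Jo, Nova, Vega, 2, Eve), (23, Pat, Vega, Gamma, 2, Eve), (23, Pat, Vega, Helix, 2, Eve), (23, Pat, Vega, Vega, 2, Eve), (40, Eve, Nova, Alpha, 35, Gus), (40, Eve, Nova, Atlas, 35, Gus), (40, Eve, Nova, Delta, 35, Gus)}
σ[mid ≠ 2]: keep tuples satisfying mid ≠ 2 → {(19, Ada, Omega, Atlas, 16, Ned), (19, Ada, Omega, Beta, 16, Ned), (19, Ada, Omega, Orion, 16, Ned), (19, Pat, Delta, Atlas, 16, Ned), (19, Pat, Delta, Beta, 16, Ned), (19, Pat, Delta, Orion, 16, Ned), (19, Wes, Delta, Atlas, 16, Ned), (19, Wes, Delta, Beta, 16, Ned), (19, Wes, Delta, Orion, 16, Ned), (40, Eve, Nova, Alpha, 35, Gus), (40, Eve, Nova, Atlas, 35, Gus), (40, Eve, Nova, Delta, 35, Gus)}
Keep only column(s) role, aid (6 duplicate(s) eliminated): {(Alpha, 40), (Atlas, 19), (Atlas, 40), (Beta, 19), (Delta, 40), (Orion, 19)}

{(Alpha, 40), (Atlas, 19), (Atlas, 40), (Beta, 19), (Delta, 40), (Orion, 19)}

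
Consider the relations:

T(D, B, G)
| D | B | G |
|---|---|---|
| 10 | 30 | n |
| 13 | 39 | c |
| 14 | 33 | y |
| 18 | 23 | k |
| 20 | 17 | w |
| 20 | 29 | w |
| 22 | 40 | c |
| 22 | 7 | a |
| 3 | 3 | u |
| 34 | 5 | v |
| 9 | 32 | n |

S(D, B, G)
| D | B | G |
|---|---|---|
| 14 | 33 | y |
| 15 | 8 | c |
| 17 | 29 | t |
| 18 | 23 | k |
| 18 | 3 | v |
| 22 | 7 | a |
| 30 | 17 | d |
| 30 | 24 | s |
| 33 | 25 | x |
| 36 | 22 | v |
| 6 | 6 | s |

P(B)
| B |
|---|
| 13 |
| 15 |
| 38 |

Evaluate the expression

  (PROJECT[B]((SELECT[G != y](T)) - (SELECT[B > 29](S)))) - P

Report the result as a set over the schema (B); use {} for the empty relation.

{17, 23, 29, 3, 30, 32, 39, 40, 5, 7}

σ[G != y]: keep tuples satisfying G != y → {(10, 30, n), (13, 39, c), (18, 23, k), (20, 17, w), (20, 29, w), (22, 40, c), (22, 7, a), (3, 3, u), (34, 5, v), (9, 32, n)}
σ[B > 29]: keep tuples satisfying B > 29 → {(14, 33, y)}
Taking the difference: {(10, 30, n), (13, 39, c), (18, 23, k), (20, 17, w), (20, 29, w), (22, 40, c), (22, 7, a), (3, 3, u), (34, 5, v), (9, 32, n)}
π_{B} gives {17, 23, 29, 3, 30, 32, 39, 40, 5, 7}.
Taking the difference: {17, 23, 29, 3, 30, 32, 39, 40, 5, 7}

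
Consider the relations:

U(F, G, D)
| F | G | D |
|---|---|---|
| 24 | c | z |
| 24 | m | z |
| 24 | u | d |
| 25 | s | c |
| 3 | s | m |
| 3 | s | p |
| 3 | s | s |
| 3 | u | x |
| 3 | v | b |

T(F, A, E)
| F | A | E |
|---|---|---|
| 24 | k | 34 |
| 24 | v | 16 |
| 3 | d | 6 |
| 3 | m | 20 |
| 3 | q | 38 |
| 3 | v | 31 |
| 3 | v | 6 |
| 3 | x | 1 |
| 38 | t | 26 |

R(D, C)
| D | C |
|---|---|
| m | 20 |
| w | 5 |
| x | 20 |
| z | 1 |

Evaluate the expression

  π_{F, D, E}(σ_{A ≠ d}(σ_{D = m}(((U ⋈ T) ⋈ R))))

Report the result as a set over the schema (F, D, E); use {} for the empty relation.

{(3, m, 1), (3, m, 20), (3, m, 31), (3, m, 38), (3, m, 6)}

U ⋈ T (natural join on F): {(24, c, z, k, 34), (24, c, z, v, 16), (24, m, z, k, 34), (24, m, z, v, 16), (24, u, d, k, 34), (24, u, d, v, 16), (3, s, m, d, 6), (3, s, m, m, 20), (3, s, m, q, 38), (3, s, m, v, 31), (3, s, m, v, 6), (3, s, m, x, 1), (3, s, p, d, 6), (3, s, p, m, 20), (3, s, p, q, 38), (3, s, p, v, 31), (3, s, p, v, 6), (3, s, p, x, 1), (3, s, s, d, 6), (3, s, s, m, 20), (3, s, s, q, 38), (3, s, s, v, 31), (3, s, s, v, 6), (3, s, s, x, 1), (3, u, x, d, 6), (3, u, x, m, 20), (3, u, x, q, 38), (3, u, x, v, 31), (3, u, x, v, 6), (3, u, x, x, 1), (3, v, b, d, 6), (3, v, b, m, 20), (3, v, b, q, 38), (3, v, b, v, 31), (3, v, b, v, 6), (3, v, b, x, 1)}
(U ⋈ T) ⋈ R (natural join on D): {(24, c, z, k, 34, 1), (24, c, z, v, 16, 1), (24, m, z, k, 34, 1), (24, m, z, v, 16, 1), (3, s, m, d, 6, 20), (3, s, m, m, 20, 20), (3, s, m, q, 38, 20), (3, s, m, v, 31, 20), (3, s, m, v, 6, 20), (3, s, m, x, 1, 20), (3, u, x, d, 6, 20), (3, u, x, m, 20, 20), (3, u, x, q, 38, 20), (3, u, x, v, 31, 20), (3, u, x, v, 6, 20), (3, u, x, x, 1, 20)}
σ[D = m]: keep tuples satisfying D = m → {(3, s, m, d, 6, 20), (3, s, m, m, 20, 20), (3, s, m, q, 38, 20), (3, s, m, v, 31, 20), (3, s, m, v, 6, 20), (3, s, m, x, 1, 20)}
σ[A ≠ d]: keep tuples satisfying A ≠ d → {(3, s, m, m, 20, 20), (3, s, m, q, 38, 20), (3, s, m, v, 31, 20), (3, s, m, v, 6, 20), (3, s, m, x, 1, 20)}
π[F, D, E]: project onto (F, D, E) → {(3, m, 1), (3, m, 20), (3, m, 31), (3, m, 38), (3, m, 6)}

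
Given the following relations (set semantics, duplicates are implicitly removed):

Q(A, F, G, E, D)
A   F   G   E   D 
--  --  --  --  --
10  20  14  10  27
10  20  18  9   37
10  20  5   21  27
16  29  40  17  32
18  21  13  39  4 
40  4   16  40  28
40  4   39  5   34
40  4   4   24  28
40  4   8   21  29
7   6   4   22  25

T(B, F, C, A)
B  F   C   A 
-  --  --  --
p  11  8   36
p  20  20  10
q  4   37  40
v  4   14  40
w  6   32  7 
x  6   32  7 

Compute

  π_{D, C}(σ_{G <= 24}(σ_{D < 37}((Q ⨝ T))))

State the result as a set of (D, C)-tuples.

{(25, 32), (27, 20), (28, 14), (28, 37), (29, 14), (29, 37)}

Joining Q and T on A, F yields {(10, 20, 14, 10, 27, p, 20), (10, 20, 18, 9, 37, p, 20), (10, 20, 5, 21, 27, p, 20), (40, 4, 16, 40, 28, q, 37), (40, 4, 16, 40, 28, v, 14), (40, 4, 39, 5, 34, q, 37), (40, 4, 39, 5, 34, v, 14), (40, 4, 4, 24, 28, q, 37), (40, 4, 4, 24, 28, v, 14), (40, 4, 8, 21, 29, q, 37), (40, 4, 8, 21, 29, v, 14), (7, 6, 4, 22, 25, w, 32), (7, 6, 4, 22, 25, x, 32)}.
Apply σ_{D < 37}; surviving tuples: {(10, 20, 14, 10, 27, p, 20), (10, 20, 5, 21, 27, p, 20), (40, 4, 16, 40, 28, q, 37), (40, 4, 16, 40, 28, v, 14), (40, 4, 39, 5, 34, q, 37), (40, 4, 39, 5, 34, v, 14), (40, 4, 4, 24, 28, q, 37), (40, 4, 4, 24, 28, v, 14), (40, 4, 8, 21, 29, q, 37), (40, 4, 8, 21, 29, v, 14), (7, 6, 4, 22, 25, w, 32), (7, 6, 4, 22, 25, x, 32)}
Apply σ_{G <= 24}; surviving tuples: {(10, 20, 14, 10, 27, p, 20), (10, 20, 5, 21, 27, p, 20), (40, 4, 16, 40, 28, q, 37), (40, 4, 16, 40, 28, v, 14), (40, 4, 4, 24, 28, q, 37), (40, 4, 4, 24, 28, v, 14), (40, 4, 8, 21, 29, q, 37), (40, 4, 8, 21, 29, v, 14), (7, 6, 4, 22, 25, w, 32), (7, 6, 4, 22, 25, x, 32)}
π[D, C]: project onto (D, C) (4 duplicate(s) eliminated) → {(25, 32), (27, 20), (28, 14), (28, 37), (29, 14), (29, 37)}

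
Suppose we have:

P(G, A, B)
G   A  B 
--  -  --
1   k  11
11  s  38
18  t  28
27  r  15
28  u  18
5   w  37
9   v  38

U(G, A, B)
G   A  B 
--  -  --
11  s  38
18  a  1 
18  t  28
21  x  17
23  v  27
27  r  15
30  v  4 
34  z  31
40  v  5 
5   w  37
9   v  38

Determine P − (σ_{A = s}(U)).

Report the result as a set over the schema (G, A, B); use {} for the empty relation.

{(1, k, 11), (18, t, 28), (27, r, 15), (28, u, 18), (5, w, 37), (9, v, 38)}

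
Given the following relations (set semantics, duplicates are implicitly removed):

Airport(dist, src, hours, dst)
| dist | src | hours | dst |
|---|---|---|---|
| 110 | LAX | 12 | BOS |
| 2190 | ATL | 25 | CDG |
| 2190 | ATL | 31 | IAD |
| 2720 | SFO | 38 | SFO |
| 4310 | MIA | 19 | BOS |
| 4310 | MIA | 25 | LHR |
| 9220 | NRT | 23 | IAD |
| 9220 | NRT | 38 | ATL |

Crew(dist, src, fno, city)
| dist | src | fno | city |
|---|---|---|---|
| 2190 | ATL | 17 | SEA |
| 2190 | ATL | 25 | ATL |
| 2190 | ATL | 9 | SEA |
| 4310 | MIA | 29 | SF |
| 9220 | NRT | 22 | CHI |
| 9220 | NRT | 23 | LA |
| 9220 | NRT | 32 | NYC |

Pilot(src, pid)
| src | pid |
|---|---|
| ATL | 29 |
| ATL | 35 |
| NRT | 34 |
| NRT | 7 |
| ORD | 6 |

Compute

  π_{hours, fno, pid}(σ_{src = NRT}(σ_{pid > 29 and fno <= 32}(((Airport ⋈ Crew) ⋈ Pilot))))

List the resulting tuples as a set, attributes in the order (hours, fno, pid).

{(23, 22, 34), (23, 23, 34), (23, 32, 34), (38, 22, 34), (38, 23, 34), (38, 32, 34)}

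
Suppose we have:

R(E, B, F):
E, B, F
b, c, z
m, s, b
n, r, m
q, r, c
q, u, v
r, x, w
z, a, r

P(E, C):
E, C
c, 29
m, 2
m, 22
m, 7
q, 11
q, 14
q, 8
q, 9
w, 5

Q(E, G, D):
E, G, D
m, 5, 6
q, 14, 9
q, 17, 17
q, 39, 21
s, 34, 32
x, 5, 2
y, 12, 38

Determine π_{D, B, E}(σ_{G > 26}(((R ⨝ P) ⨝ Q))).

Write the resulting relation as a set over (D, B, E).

{(21, r, q), (21, u, q)}

Joining R and P on E yields {(m, s, b, 2), (m, s, b, 22), (m, s, b, 7), (q, r, c, 11), (q, r, c, 14), (q, r, c, 8), (q, r, c, 9), (q, u, v, 11), (q, u, v, 14), (q, u, v, 8), (q, u, v, 9)}.
Joining (R ⨝ P) and Q on E yields {(m, s, b, 2, 5, 6), (m, s, b, 22, 5, 6), (m, s, b, 7, 5, 6), (q, r, c, 11, 14, 9), (q, r, c, 11, 17, 17), (q, r, c, 11, 39, 21), (q, r, c, 14, 14, 9), (q, r, c, 14, 17, 17), (q, r, c, 14, 39, 21), (q, r, c, 8, 14, 9), (q, r, c, 8, 17, 17), (q, r, c, 8, 39, 21), (q, r, c, 9, 14, 9), (q, r, c, 9, 17, 17), (q, r, c, 9, 39, 21), (q, u, v, 11, 14, 9), (q, u, v, 11, 17, 17), (q, u, v, 11, 39, 21), (q, u, v, 14, 14, 9), (q, u, v, 14, 17, 17), (q, u, v, 14, 39, 21), (q, u, v, 8, 14, 9), (q, u, v, 8, 17, 17), (q, u, v, 8, 39, 21), (q, u, v, 9, 14, 9), (q, u, v, 9, 17, 17), (q, u, v, 9, 39, 21)}.
Selection G > 26: {(q, r, c, 11, 39, 21), (q, r, c, 14, 39, 21), (q, r, c, 8, 39, 21), (q, r, c, 9, 39, 21), (q, u, v, 11, 39, 21), (q, u, v, 14, 39, 21), (q, u, v, 8, 39, 21), (q, u, v, 9, 39, 21)}
Projecting to D, B, E (6 duplicate(s) eliminated): {(21, r, q), (21, u, q)}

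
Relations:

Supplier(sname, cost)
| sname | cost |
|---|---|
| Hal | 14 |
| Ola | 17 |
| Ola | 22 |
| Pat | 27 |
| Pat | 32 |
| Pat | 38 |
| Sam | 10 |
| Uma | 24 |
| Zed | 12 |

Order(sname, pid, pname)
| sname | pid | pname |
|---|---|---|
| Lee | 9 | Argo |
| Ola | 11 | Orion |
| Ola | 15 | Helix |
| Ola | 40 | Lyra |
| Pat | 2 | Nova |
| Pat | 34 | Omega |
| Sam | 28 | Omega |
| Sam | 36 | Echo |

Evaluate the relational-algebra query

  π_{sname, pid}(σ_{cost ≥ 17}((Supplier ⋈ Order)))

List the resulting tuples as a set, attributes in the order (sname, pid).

Natural join on sname: {(Ola, 17, 11, Orion), (Ola, 17, 15, Helix), (Ola, 17, 40, Lyra), (Ola, 22, 11, Orion), (Ola, 22, 15, Helix), (Ola, 22, 40, Lyra), (Pat, 27, 2, Nova), (Pat, 27, 34, Omega), (Pat, 32, 2, Nova), (Pat, 32, 34, Omega), (Pat, 38, 2, Nova), (Pat, 38, 34, Omega), (Sam, 10, 28, Omega), (Sam, 10, 36, Echo)}
Apply σ_{cost ≥ 17}; surviving tuples: {(Ola, 17, 11, Orion), (Ola, 17, 15, Helix), (Ola, 17, 40, Lyra), (Ola, 22, 11, Orion), (Ola, 22, 15, Helix), (Ola, 22, 40, Lyra), (Pat, 27, 2, Nova), (Pat, 27, 34, Omega), (Pat, 32, 2, Nova), (Pat, 32, 34, Omega), (Pat, 38, 2, Nova), (Pat, 38, 34, Omega)}
Projecting to sname, pid (7 duplicate(s) eliminated): {(Ola, 11), (Ola, 15), (Ola, 40), (Pat, 2), (Pat, 34)}

{(Ola, 11), (Ola, 15), (Ola, 40), (Pat, 2), (Pat, 34)}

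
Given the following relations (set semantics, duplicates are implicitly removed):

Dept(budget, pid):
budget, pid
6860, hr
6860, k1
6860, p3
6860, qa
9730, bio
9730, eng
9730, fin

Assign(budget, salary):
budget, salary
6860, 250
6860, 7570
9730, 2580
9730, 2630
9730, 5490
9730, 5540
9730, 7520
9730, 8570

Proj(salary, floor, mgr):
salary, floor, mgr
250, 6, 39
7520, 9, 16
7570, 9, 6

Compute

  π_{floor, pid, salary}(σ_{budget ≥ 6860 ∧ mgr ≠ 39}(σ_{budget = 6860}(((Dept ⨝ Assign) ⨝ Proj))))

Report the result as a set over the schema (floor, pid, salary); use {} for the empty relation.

Dept ⋈ Assign (natural join on budget): {(6860, hr, 250), (6860, hr, 7570), (6860, k1, 250), (6860, k1, 7570), (6860, p3, 250), (6860, p3, 7570), (6860, qa, 250), (6860, qa, 7570), (9730, bio, 2580), (9730, bio, 2630), (9730, bio, 5490), (9730, bio, 5540), (9730, bio, 7520), (9730, bio, 8570), (9730, eng, 2580), (9730, eng, 2630), (9730, eng, 5490), (9730, eng, 5540), (9730, eng, 7520), (9730, eng, 8570), (9730, fin, 2580), (9730, fin, 2630), (9730, fin, 5490), (9730, fin, 5540), (9730, fin, 7520), (9730, fin, 8570)}
(Dept ⨝ Assign) ⋈ Proj (natural join on salary): {(6860, hr, 250, 6, 39), (6860, hr, 7570, 9, 6), (6860, k1, 250, 6, 39), (6860, k1, 7570, 9, 6), (6860, p3, 250, 6, 39), (6860, p3, 7570, 9, 6), (6860, qa, 250, 6, 39), (6860, qa, 7570, 9, 6), (9730, bio, 7520, 9, 16), (9730, eng, 7520, 9, 16), (9730, fin, 7520, 9, 16)}
Apply σ_{budget = 6860}; surviving tuples: {(6860, hr, 250, 6, 39), (6860, hr, 7570, 9, 6), (6860, k1, 250, 6, 39), (6860, k1, 7570, 9, 6), (6860, p3, 250, 6, 39), (6860, p3, 7570, 9, 6), (6860, qa, 250, 6, 39), (6860, qa, 7570, 9, 6)}
Apply σ_{budget ≥ 6860 ∧ mgr ≠ 39}; surviving tuples: {(6860, hr, 7570, 9, 6), (6860, k1, 7570, 9, 6), (6860, p3, 7570, 9, 6), (6860, qa, 7570, 9, 6)}
Keep only column(s) floor, pid, salary: {(9, hr, 7570), (9, k1, 7570), (9, p3, 7570), (9, qa, 7570)}

{(9, hr, 7570), (9, k1, 7570), (9, p3, 7570), (9, qa, 7570)}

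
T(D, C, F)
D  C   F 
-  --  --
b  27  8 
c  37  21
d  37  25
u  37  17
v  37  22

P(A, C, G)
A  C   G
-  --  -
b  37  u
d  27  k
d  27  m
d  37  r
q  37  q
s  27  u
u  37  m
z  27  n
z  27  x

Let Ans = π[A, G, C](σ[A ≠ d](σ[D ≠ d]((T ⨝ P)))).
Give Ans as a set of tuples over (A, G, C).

Natural join on C: {(b, 27, 8, d, k), (b, 27, 8, d, m), (b, 27, 8, s, u), (b, 27, 8, z, n), (b, 27, 8, z, x), (c, 37, 21, b, u), (c, 37, 21, d, r), (c, 37, 21, q, q), (c, 37, 21, u, m), (d, 37, 25, b, u), (d, 37, 25, d, r), (d, 37, 25, q, q), (d, 37, 25, u, m), (u, 37, 17, b, u), (u, 37, 17, d, r), (u, 37, 17, q, q), (u, 37, 17, u, m), (v, 37, 22, b, u), (v, 37, 22, d, r), (v, 37, 22, q, q), (v, 37, 22, u, m)}
Selection D ≠ d: {(b, 27, 8, d, k), (b, 27, 8, d, m), (b, 27, 8, s, u), (b, 27, 8, z, n), (b, 27, 8, z, x), (c, 37, 21, b, u), (c, 37, 21, d, r), (c, 37, 21, q, q), (c, 37, 21, u, m), (u, 37, 17, b, u), (u, 37, 17, d, r), (u, 37, 17, q, q), (u, 37, 17, u, m), (v, 37, 22, b, u), (v, 37, 22, d, r), (v, 37, 22, q, q), (v, 37, 22, u, m)}
Selection A ≠ d: {(b, 27, 8, s, u), (b, 27, 8, z, n), (b, 27, 8, z, x), (c, 37, 21, b, u), (c, 37, 21, q, q), (c, 37, 21, u, m), (u, 37, 17, b, u), (u, 37, 17, q, q), (u, 37, 17, u, m), (v, 37, 22, b, u), (v, 37, 22, q, q), (v, 37, 22, u, m)}
Keep only column(s) A, G, C (6 duplicate(s) eliminated): {(b, u, 37), (q, q, 37), (s, u, 27), (u, m, 37), (z, n, 27), (z, x, 27)}

{(b, u, 37), (q, q, 37), (s, u, 27), (u, m, 37), (z, n, 27), (z, x, 27)}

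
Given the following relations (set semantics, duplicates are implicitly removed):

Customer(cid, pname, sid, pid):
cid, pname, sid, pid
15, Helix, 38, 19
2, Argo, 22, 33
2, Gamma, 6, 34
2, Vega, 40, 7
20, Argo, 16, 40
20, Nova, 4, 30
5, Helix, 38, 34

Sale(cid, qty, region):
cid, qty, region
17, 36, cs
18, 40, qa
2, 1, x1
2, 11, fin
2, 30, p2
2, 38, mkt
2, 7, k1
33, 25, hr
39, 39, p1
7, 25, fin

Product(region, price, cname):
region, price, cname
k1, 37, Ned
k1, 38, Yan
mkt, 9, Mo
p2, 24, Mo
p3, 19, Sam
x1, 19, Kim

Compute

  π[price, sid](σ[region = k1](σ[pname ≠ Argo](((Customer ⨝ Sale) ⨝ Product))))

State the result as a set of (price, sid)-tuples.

Customer ⋈ Sale (natural join on cid): {(2, Argo, 22, 33, 1, x1), (2, Argo, 22, 33, 11, fin), (2, Argo, 22, 33, 30, p2), (2, Argo, 22, 33, 38, mkt), (2, Argo, 22, 33, 7, k1), (2, Gamma, 6, 34, 1, x1), (2, Gamma, 6, 34, 11, fin), (2, Gamma, 6, 34, 30, p2), (2, Gamma, 6, 34, 38, mkt), (2, Gamma, 6, 34, 7, k1), (2, Vega, 40, 7, 1, x1), (2, Vega, 40, 7, 11, fin), (2, Vega, 40, 7, 30, p2), (2, Vega, 40, 7, 38, mkt), (2, Vega, 40, 7, 7, k1)}
(Customer ⨝ Sale) ⋈ Product (natural join on region): {(2, Argo, 22, 33, 1, x1, 19, Kim), (2, Argo, 22, 33, 30, p2, 24, Mo), (2, Argo, 22, 33, 38, mkt, 9, Mo), (2, Argo, 22, 33, 7, k1, 37, Ned), (2, Argo, 22, 33, 7, k1, 38, Yan), (2, Gamma, 6, 34, 1, x1, 19, Kim), (2, Gamma, 6, 34, 30, p2, 24, Mo), (2, Gamma, 6, 34, 38, mkt, 9, Mo), (2, Gamma, 6, 34, 7, k1, 37, Ned), (2, Gamma, 6, 34, 7, k1, 38, Yan), (2, Vega, 40, 7, 1, x1, 19, Kim), (2, Vega, 40, 7, 30, p2, 24, Mo), (2, Vega, 40, 7, 38, mkt, 9, Mo), (2, Vega, 40, 7, 7, k1, 37, Ned), (2, Vega, 40, 7, 7, k1, 38, Yan)}
Filtering on pname ≠ Argo leaves {(2, Gamma, 6, 34, 1, x1, 19, Kim), (2, Gamma, 6, 34, 30, p2, 24, Mo), (2, Gamma, 6, 34, 38, mkt, 9, Mo), (2, Gamma, 6, 34, 7, k1, 37, Ned), (2, Gamma, 6, 34, 7, k1, 38, Yan), (2, Vega, 40, 7, 1, x1, 19, Kim), (2, Vega, 40, 7, 30, p2, 24, Mo), (2, Vega, 40, 7, 38, mkt, 9, Mo), (2, Vega, 40, 7, 7, k1, 37, Ned), (2, Vega, 40, 7, 7, k1, 38, Yan)}.
Filtering on region = k1 leaves {(2, Gamma, 6, 34, 7, k1, 37, Ned), (2, Gamma, 6, 34, 7, k1, 38, Yan), (2, Vega, 40, 7, 7, k1, 37, Ned), (2, Vega, 40, 7, 7, k1, 38, Yan)}.
π_{price, sid} gives {(37, 40), (37, 6), (38, 40), (38, 6)}.

{(37, 40), (37, 6), (38, 40), (38, 6)}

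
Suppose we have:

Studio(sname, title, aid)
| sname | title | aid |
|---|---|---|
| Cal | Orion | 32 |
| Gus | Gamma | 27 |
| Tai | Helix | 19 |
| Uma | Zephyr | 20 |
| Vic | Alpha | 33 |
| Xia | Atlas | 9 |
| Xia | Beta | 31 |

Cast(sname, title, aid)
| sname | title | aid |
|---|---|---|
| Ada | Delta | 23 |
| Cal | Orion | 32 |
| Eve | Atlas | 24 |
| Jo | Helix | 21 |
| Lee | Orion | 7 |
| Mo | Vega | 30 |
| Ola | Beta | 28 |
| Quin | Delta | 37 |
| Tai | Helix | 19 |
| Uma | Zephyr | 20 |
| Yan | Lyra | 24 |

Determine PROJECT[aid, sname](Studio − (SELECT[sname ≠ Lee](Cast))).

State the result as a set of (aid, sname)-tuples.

{(27, Gus), (31, Xia), (33, Vic), (9, Xia)}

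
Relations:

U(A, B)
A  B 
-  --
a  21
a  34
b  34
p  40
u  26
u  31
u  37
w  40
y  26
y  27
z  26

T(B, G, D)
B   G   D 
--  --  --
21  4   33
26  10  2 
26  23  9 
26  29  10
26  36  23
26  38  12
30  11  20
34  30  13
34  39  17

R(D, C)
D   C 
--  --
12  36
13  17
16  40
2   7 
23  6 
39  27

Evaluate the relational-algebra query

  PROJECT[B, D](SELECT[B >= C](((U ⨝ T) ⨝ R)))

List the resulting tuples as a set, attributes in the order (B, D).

{(26, 2), (26, 23), (34, 13)}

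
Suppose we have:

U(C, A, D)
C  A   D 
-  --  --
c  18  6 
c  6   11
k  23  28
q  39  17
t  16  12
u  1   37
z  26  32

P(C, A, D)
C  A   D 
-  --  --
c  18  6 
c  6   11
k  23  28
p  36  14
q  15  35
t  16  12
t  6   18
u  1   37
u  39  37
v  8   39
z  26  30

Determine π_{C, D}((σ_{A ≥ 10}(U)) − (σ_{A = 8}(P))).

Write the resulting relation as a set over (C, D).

{(c, 6), (k, 28), (q, 17), (t, 12), (z, 32)}

Filtering on A ≥ 10 leaves {(c, 18, 6), (k, 23, 28), (q, 39, 17), (t, 16, 12), (z, 26, 32)}.
Filtering on A = 8 leaves {(v, 8, 39)}.
Difference: {(c, 18, 6), (k, 23, 28), (q, 39, 17), (t, 16, 12), (z, 26, 32)} with {(v, 8, 39)} → {(c, 18, 6), (k, 23, 28), (q, 39, 17), (t, 16, 12), (z, 26, 32)}
π[C, D]: project onto (C, D) → {(c, 6), (k, 28), (q, 17), (t, 12), (z, 32)}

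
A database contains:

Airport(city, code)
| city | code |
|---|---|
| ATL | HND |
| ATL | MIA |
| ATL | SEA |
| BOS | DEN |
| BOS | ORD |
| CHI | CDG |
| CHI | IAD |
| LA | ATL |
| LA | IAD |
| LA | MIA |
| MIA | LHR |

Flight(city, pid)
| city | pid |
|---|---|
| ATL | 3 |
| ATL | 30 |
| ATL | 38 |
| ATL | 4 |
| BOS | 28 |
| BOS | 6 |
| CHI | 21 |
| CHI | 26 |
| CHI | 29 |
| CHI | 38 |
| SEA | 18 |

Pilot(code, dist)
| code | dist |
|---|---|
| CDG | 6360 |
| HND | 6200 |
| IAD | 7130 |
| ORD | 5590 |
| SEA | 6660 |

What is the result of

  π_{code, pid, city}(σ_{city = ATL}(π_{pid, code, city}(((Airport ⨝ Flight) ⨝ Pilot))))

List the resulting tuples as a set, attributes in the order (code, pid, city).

{(HND, 3, ATL), (HND, 30, ATL), (HND, 38, ATL), (HND, 4, ATL), (SEA, 3, ATL), (SEA, 30, ATL), (SEA, 38, ATL), (SEA, 4, ATL)}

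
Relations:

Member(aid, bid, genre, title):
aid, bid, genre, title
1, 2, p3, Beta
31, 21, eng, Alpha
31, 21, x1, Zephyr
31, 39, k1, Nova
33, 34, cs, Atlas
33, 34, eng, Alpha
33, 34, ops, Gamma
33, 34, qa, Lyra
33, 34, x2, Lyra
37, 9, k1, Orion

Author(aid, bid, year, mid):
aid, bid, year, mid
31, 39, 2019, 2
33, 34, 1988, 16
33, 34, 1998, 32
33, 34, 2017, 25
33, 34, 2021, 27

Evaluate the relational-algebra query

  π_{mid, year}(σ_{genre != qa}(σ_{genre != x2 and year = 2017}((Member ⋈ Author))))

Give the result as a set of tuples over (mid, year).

Member ⋈ Author (natural join on aid, bid): {(31, 39, k1, Nova, 2019, 2), (33, 34, cs, Atlas, 1988, 16), (33, 34, cs, Atlas, 1998, 32), (33, 34, cs, Atlas, 2017, 25), (33, 34, cs, Atlas, 2021, 27), (33, 34, eng, Alpha, 1988, 16), (33, 34, eng, Alpha, 1998, 32), (33, 34, eng, Alpha, 2017, 25), (33, 34, eng, Alpha, 2021, 27), (33, 34, ops, Gamma, 1988, 16), (33, 34, ops, Gamma, 1998, 32), (33, 34, ops, Gamma, 2017, 25), (33, 34, ops, Gamma, 2021, 27), (33, 34, qa, Lyra, 1988, 16), (33, 34, qa, Lyra, 1998, 32), (33, 34, qa, Lyra, 2017, 25), (33, 34, qa, Lyra, 2021, 27), (33, 34, x2, Lyra, 1988, 16), (33, 34, x2, Lyra, 1998, 32), (33, 34, x2, Lyra, 2017, 25), (33, 34, x2, Lyra, 2021, 27)}
Apply σ_{genre != x2 and year = 2017}; surviving tuples: {(33, 34, cs, Atlas, 2017, 25), (33, 34, eng, Alpha, 2017, 25), (33, 34, ops, Gamma, 2017, 25), (33, 34, qa, Lyra, 2017, 25)}
Apply σ_{genre != qa}; surviving tuples: {(33, 34, cs, Atlas, 2017, 25), (33, 34, eng, Alpha, 2017, 25), (33, 34, ops, Gamma, 2017, 25)}
Projecting to mid, year (2 duplicate(s) eliminated): {(25, 2017)}

{(25, 2017)}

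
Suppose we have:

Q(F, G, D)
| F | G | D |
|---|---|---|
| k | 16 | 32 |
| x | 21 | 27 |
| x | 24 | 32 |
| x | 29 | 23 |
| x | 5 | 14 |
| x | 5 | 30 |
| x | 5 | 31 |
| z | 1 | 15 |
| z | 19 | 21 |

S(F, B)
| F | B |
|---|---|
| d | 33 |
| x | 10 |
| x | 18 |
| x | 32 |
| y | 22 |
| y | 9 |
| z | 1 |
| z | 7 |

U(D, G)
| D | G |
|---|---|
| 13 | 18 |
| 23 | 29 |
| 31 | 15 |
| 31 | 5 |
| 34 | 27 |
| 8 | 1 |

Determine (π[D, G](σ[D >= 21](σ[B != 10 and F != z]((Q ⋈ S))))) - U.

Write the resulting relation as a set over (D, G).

Natural join on F: {(x, 21, 27, 10), (x, 21, 27, 18), (x, 21, 27, 32), (x, 24, 32, 10), (x, 24, 32, 18), (x, 24, 32, 32), (x, 29, 23, 10), (x, 29, 23, 18), (x, 29, 23, 32), (x, 5, 14, 10), (x, 5, 14, 18), (x, 5, 14, 32), (x, 5, 30, 10), (x, 5, 30, 18), (x, 5, 30, 32), (x, 5, 31, 10), (x, 5, 31, 18), (x, 5, 31, 32), (z, 1, 15, 1), (z, 1, 15, 7), (z, 19, 21, 1), (z, 19, 21, 7)}
Selection B != 10 and F != z: {(x, 21, 27, 18), (x, 21, 27, 32), (x, 24, 32, 18), (x, 24, 32, 32), (x, 29, 23, 18), (x, 29, 23, 32), (x, 5, 14, 18), (x, 5, 14, 32), (x, 5, 30, 18), (x, 5, 30, 32), (x, 5, 31, 18), (x, 5, 31, 32)}
Selection D >= 21: {(x, 21, 27, 18), (x, 21, 27, 32), (x, 24, 32, 18), (x, 24, 32, 32), (x, 29, 23, 18), (x, 29, 23, 32), (x, 5, 30, 18), (x, 5, 30, 32), (x, 5, 31, 18), (x, 5, 31, 32)}
Keep only column(s) D, G (5 duplicate(s) eliminated): {(23, 29), (27, 21), (30, 5), (31, 5), (32, 24)}
Difference: {(23, 29), (27, 21), (30, 5), (31, 5), (32, 24)} with {(13, 18), (23, 29), (31, 15), (31, 5), (34, 27), (8, 1)} → {(27, 21), (30, 5), (32, 24)}

{(27, 21), (30, 5), (32, 24)}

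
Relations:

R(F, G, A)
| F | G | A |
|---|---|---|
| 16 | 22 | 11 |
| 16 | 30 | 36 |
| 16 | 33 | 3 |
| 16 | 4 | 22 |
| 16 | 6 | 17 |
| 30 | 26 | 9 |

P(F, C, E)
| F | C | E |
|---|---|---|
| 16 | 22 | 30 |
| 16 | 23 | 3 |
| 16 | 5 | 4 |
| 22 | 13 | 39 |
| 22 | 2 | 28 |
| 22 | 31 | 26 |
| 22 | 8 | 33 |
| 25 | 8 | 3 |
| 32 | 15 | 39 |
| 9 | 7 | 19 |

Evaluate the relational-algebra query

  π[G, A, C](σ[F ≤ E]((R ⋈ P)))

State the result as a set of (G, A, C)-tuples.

{(22, 11, 22), (30, 36, 22), (33, 3, 22), (4, 22, 22), (6, 17, 22)}

Natural join on F: {(16, 22, 11, 22, 30), (16, 22, 11, 23, 3), (16, 22, 11, 5, 4), (16, 30, 36, 22, 30), (16, 30, 36, 23, 3), (16, 30, 36, 5, 4), (16, 33, 3, 22, 30), (16, 33, 3, 23, 3), (16, 33, 3, 5, 4), (16, 4, 22, 22, 30), (16, 4, 22, 23, 3), (16, 4, 22, 5, 4), (16, 6, 17, 22, 30), (16, 6, 17, 23, 3), (16, 6, 17, 5, 4)}
σ[F ≤ E]: keep tuples satisfying F ≤ E → {(16, 22, 11, 22, 30), (16, 30, 36, 22, 30), (16, 33, 3, 22, 30), (16, 4, 22, 22, 30), (16, 6, 17, 22, 30)}
π[G, A, C]: project onto (G, A, C) → {(22, 11, 22), (30, 36, 22), (33, 3, 22), (4, 22, 22), (6, 17, 22)}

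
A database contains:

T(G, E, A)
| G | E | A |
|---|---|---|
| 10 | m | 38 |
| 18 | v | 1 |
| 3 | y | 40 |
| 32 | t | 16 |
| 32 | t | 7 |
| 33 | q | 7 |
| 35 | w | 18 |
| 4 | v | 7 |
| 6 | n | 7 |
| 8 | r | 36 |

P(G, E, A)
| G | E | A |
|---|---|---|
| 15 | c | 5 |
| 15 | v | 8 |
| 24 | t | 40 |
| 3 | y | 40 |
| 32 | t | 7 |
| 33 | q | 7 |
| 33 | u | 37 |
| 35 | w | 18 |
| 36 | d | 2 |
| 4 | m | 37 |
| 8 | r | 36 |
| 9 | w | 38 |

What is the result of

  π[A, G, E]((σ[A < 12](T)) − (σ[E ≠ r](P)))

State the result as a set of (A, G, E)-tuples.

Apply σ_{A < 12}; surviving tuples: {(18, v, 1), (32, t, 7), (33, q, 7), (4, v, 7), (6, n, 7)}
Apply σ_{E ≠ r}; surviving tuples: {(15, c, 5), (15, v, 8), (24, t, 40), (3, y, 40), (32, t, 7), (33, q, 7), (33, u, 37), (35, w, 18), (36, d, 2), (4, m, 37), (9, w, 38)}
Taking the difference: {(18, v, 1), (4, v, 7), (6, n, 7)}
Keep only column(s) A, G, E: {(1, 18, v), (7, 4, v), (7, 6, n)}

{(1, 18, v), (7, 4, v), (7, 6, n)}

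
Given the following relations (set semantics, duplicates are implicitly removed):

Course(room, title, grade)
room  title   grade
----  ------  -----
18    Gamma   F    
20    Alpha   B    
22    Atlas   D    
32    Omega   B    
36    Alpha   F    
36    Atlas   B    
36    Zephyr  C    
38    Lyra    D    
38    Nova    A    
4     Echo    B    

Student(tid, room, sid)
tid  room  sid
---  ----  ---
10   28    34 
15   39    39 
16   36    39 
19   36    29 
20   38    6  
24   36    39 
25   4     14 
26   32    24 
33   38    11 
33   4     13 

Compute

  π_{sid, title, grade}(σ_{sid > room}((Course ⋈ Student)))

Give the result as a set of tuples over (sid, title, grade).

{(13, Echo, B), (14, Echo, B), (39, Alpha, F), (39, Atlas, B), (39, Zephyr, C)}

Joining Course and Student on room yields {(32, Omega, B, 26, 24), (36, Alpha, F, 16, 39), (36, Alpha, F, 19, 29), (36, Alpha, F, 24, 39), (36, Atlas, B, 16, 39), (36, Atlas, B, 19, 29), (36, Atlas, B, 24, 39), (36, Zephyr, C, 16, 39), (36, Zephyr, C, 19, 29), (36, Zephyr, C, 24, 39), (38, Lyra, D, 20, 6), (38, Lyra, D, 33, 11), (38, Nova, A, 20, 6), (38, Nova, A, 33, 11), (4, Echo, B, 25, 14), (4, Echo, B, 33, 13)}.
Filtering on sid > room leaves {(36, Alpha, F, 16, 39), (36, Alpha, F, 24, 39), (36, Atlas, B, 16, 39), (36, Atlas, B, 24, 39), (36, Zephyr, C, 16, 39), (36, Zephyr, C, 24, 39), (4, Echo, B, 25, 14), (4, Echo, B, 33, 13)}.
Projecting to sid, title, grade (3 duplicate(s) eliminated): {(13, Echo, B), (14, Echo, B), (39, Alpha, F), (39, Atlas, B), (39, Zephyr, C)}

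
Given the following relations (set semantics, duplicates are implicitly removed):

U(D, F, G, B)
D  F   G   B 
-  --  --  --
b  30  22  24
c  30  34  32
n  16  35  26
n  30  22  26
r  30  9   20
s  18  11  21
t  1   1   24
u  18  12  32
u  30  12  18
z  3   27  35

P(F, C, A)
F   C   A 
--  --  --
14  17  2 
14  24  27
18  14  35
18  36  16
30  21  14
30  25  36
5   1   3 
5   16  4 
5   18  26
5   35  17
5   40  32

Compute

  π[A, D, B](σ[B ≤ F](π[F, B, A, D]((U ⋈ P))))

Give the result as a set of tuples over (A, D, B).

Natural join on F: {(b, 30, 22, 24, 21, 14), (b, 30, 22, 24, 25, 36), (c, 30, 34, 32, 21, 14), (c, 30, 34, 32, 25, 36), (n, 30, 22, 26, 21, 14), (n, 30, 22, 26, 25, 36), (r, 30, 9, 20, 21, 14), (r, 30, 9, 20, 25, 36), (s, 18, 11, 21, 14, 35), (s, 18, 11, 21, 36, 16), (u, 18, 12, 32, 14, 35), (u, 18, 12, 32, 36, 16), (u, 30, 12, 18, 21, 14), (u, 30, 12, 18, 25, 36)}
π[F, B, A, D]: project onto (F, B, A, D) → {(18, 21, 16, s), (18, 21, 35, s), (18, 32, 16, u), (18, 32, 35, u), (30, 18, 14, u), (30, 18, 36, u), (30, 20, 14, r), (30, 20, 36, r), (30, 24, 14, b), (30, 24, 36, b), (30, 26, 14, n), (30, 26, 36, n), (30, 32, 14, c), (30, 32, 36, c)}
Apply σ_{B ≤ F}; surviving tuples: {(30, 18, 14, u), (30, 18, 36, u), (30, 20, 14, r), (30, 20, 36, r), (30, 24, 14, b), (30, 24, 36, b), (30, 26, 14, n), (30, 26, 36, n)}
π[A, D, B]: project onto (A, D, B) → {(14, b, 24), (14, n, 26), (14, r, 20), (14, u, 18), (36, b, 24), (36, n, 26), (36, r, 20), (36, u, 18)}

{(14, b, 24), (14, n, 26), (14, r, 20), (14, u, 18), (36, b, 24), (36, n, 26), (36, r, 20), (36, u, 18)}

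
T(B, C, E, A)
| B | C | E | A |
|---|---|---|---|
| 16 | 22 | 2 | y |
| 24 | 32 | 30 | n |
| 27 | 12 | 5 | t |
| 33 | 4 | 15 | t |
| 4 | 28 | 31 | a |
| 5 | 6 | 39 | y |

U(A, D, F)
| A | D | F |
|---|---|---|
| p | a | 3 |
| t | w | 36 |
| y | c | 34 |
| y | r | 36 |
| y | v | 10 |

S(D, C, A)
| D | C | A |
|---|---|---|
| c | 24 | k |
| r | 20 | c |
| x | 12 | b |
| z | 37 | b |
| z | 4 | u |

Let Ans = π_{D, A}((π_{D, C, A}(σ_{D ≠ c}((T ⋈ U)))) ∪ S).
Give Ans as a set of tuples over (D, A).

T ⋈ U (natural join on A): {(16, 22, 2, y, c, 34), (16, 22, 2, y, r, 36), (16, 22, 2, y, v, 10), (27, 12, 5, t, w, 36), (33, 4, 15, t, w, 36), (5, 6, 39, y, c, 34), (5, 6, 39, y, r, 36), (5, 6, 39, y, v, 10)}
σ[D ≠ c]: keep tuples satisfying D ≠ c → {(16, 22, 2, y, r, 36), (16, 22, 2, y, v, 10), (27, 12, 5, t, w, 36), (33, 4, 15, t, w, 36), (5, 6, 39, y, r, 36), (5, 6, 39, y, v, 10)}
π_{D, C, A} gives {(r, 22, y), (r, 6, y), (v, 22, y), (v, 6, y), (w, 12, t), (w, 4, t)}.
Taking the union: {(c, 24, k), (r, 20, c), (r, 22, y), (r, 6, y), (v, 22, y), (v, 6, y), (w, 12, t), (w, 4, t), (x, 12, b), (z, 37, b), (z, 4, u)}
π_{D, A} gives {(c, k), (r, c), (r, y), (v, y), (w, t), (x, b), (z, b), (z, u)} (3 duplicate(s) eliminated).

{(c, k), (r, c), (r, y), (v, y), (w, t), (x, b), (z, b), (z, u)}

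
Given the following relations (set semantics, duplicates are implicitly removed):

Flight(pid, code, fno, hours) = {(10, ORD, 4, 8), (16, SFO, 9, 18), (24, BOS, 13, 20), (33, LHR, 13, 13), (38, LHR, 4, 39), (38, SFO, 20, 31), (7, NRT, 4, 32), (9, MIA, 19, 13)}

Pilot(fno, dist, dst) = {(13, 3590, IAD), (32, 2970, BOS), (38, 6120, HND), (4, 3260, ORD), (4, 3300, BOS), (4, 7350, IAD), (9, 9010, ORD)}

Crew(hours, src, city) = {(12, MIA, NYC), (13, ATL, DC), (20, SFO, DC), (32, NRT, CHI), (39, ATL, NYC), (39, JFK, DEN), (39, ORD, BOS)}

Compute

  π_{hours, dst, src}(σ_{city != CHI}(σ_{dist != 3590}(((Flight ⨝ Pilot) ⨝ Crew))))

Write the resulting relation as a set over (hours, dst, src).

Flight ⋈ Pilot (natural join on fno): {(10, ORD, 4, 8, 3260, ORD), (10, ORD, 4, 8, 3300, BOS), (10, ORD, 4, 8, 7350, IAD), (16, SFO, 9, 18, 9010, ORD), (24, BOS, 13, 20, 3590, IAD), (33, LHR, 13, 13, 3590, IAD), (38, LHR, 4, 39, 3260, ORD), (38, LHR, 4, 39, 3300, BOS), (38, LHR, 4, 39, 7350, IAD), (7, NRT, 4, 32, 3260, ORD), (7, NRT, 4, 32, 3300, BOS), (7, NRT, 4, 32, 7350, IAD)}
(Flight ⨝ Pilot) ⋈ Crew (natural join on hours): {(24, BOS, 13, 20, 3590, IAD, SFO, DC), (33, LHR, 13, 13, 3590, IAD, ATL, DC), (38, LHR, 4, 39, 3260, ORD, ATL, NYC), (38, LHR, 4, 39, 3260, ORD, JFK, DEN), (38, LHR, 4, 39, 3260, ORD, ORD, BOS), (38, LHR, 4, 39, 3300, BOS, ATL, NYC), (38, LHR, 4, 39, 3300, BOS, JFK, DEN), (38, LHR, 4, 39, 3300, BOS, ORD, BOS), (38, LHR, 4, 39, 7350, IAD, ATL, NYC), (38, LHR, 4, 39, 7350, IAD, JFK, DEN), (38, LHR, 4, 39, 7350, IAD, ORD, BOS), (7, NRT, 4, 32, 3260, ORD, NRT, CHI), (7, NRT, 4, 32, 3300, BOS, NRT, CHI), (7, NRT, 4, 32, 7350, IAD, NRT, CHI)}
Selection dist != 3590: {(38, LHR, 4, 39, 3260, ORD, ATL, NYC), (38, LHR, 4, 39, 3260, ORD, JFK, DEN), (38, LHR, 4, 39, 3260, ORD, ORD, BOS), (38, LHR, 4, 39, 3300, BOS, ATL, NYC), (38, LHR, 4, 39, 3300, BOS, JFK, DEN), (38, LHR, 4, 39, 3300, BOS, ORD, BOS), (38, LHR, 4, 39, 7350, IAD, ATL, NYC), (38, LHR, 4, 39, 7350, IAD, JFK, DEN), (38, LHR, 4, 39, 7350, IAD, ORD, BOS), (7, NRT, 4, 32, 3260, ORD, NRT, CHI), (7, NRT, 4, 32, 3300, BOS, NRT, CHI), (7, NRT, 4, 32, 7350, IAD, NRT, CHI)}
Selection city != CHI: {(38, LHR, 4, 39, 3260, ORD, ATL, NYC), (38, LHR, 4, 39, 3260, ORD, JFK, DEN), (38, LHR, 4, 39, 3260, ORD, ORD, BOS), (38, LHR, 4, 39, 3300, BOS, ATL, NYC), (38, LHR, 4, 39, 3300, BOS, JFK, DEN), (38, LHR, 4, 39, 3300, BOS, ORD, BOS), (38, LHR, 4, 39, 7350, IAD, ATL, NYC), (38, LHR, 4, 39, 7350, IAD, JFK, DEN), (38, LHR, 4, 39, 7350, IAD, ORD, BOS)}
π_{hours, dst, src} gives {(39, BOS, ATL), (39, BOS, JFK), (39, BOS, ORD), (39, IAD, ATL), (39, IAD, JFK), (39, IAD, ORD), (39, ORD, ATL), (39, ORD, JFK), (39, ORD, ORD)}.

{(39, BOS, ATL), (39, BOS, JFK), (39, BOS, ORD), (39, IAD, ATL), (39, IAD, JFK), (39, IAD, ORD), (39, ORD, ATL), (39, ORD, JFK), (39, ORD, ORD)}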